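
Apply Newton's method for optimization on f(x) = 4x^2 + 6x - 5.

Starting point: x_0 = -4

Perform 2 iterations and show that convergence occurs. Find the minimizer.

f(x) = 4x^2 + 6x - 5, f'(x) = 8x + (6), f''(x) = 8
Step 1: f'(-4) = -26, x_1 = -4 - -26/8 = -3/4
Step 2: f'(-3/4) = 0, x_2 = -3/4 (converged)
Newton's method converges in 1 step for quadratics.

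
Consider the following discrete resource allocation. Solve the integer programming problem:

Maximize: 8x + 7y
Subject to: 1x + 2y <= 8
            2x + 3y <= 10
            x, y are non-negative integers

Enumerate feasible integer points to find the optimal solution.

Constraint 1: 1x + 2y <= 8
Constraint 2: 2x + 3y <= 10
Feasible x range (need y >= 0): 0 <= x <= min(8/1, 10/2) => x in {0, ..., 5}.
Enumerate feasible integer points row by row (the coefficient of y is 7 > 0, so for each x the largest feasible y gives the best value):
  x = 0: y <= min((8 - 1*0)/2, (10 - 2*0)/3) => y in {0, ..., 3}; best 8*0 + 7*3 = 21
  x = 1: y <= min((8 - 1*1)/2, (10 - 2*1)/3) => y in {0, ..., 2}; best 8*1 + 7*2 = 22
  x = 2: y <= min((8 - 1*2)/2, (10 - 2*2)/3) => y in {0, ..., 2}; best 8*2 + 7*2 = 30
  x = 3: y <= min((8 - 1*3)/2, (10 - 2*3)/3) => y in {0, ..., 1}; best 8*3 + 7*1 = 31
  x = 4: y <= min((8 - 1*4)/2, (10 - 2*4)/3) => y in {0}; best 8*4 + 7*0 = 32
  x = 5: y <= min((8 - 1*5)/2, (10 - 2*5)/3) => y in {0}; best 8*5 + 7*0 = 40
The maximum 8x + 7y = 40 is achieved at x = 5, y = 0.
Check: 1*5 + 2*0 = 5 <= 8 and 2*5 + 3*0 = 10 <= 10.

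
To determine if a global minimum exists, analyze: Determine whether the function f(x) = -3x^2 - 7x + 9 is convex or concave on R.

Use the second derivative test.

f(x) = -3x^2 - 7x + 9
f'(x) = -6x - 7
f''(x) = -6
Since f''(x) = -6 < 0 for all x, f is concave on R.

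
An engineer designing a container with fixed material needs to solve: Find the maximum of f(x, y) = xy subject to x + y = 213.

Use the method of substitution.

Substitute y = 213 - x into f(x,y) = xy:
g(x) = x(213 - x) = 213x - x^2
g'(x) = 213 - 2x = 0  =>  x = 213/2
y = 213 - 213/2 = 213/2
Maximum value = (213/2) * (213/2) = 45369/4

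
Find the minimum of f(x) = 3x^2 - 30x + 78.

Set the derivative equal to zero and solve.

f(x) = 3x^2 - 30x + 78
f'(x) = 6x + (-30) = 0
x = 30/6 = 5
f(5) = 3
Since f''(x) = 6 > 0, this is a minimum.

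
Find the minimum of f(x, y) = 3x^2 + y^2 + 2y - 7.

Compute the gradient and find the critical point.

f(x,y) = 3x^2 + y^2 + 2y - 7
df/dx = 6x + (0) = 0  =>  x = 0
df/dy = 2y + (2) = 0  =>  y = -1
f(0, -1) = 3*(0)^2 + 1*(-1)^2 + 2*(-1) + -7 = -8
Hessian is diagonal with entries 6, 2 > 0, so this is a minimum.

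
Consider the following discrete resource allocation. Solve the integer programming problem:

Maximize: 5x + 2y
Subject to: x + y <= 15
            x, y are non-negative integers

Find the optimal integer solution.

Objective: 5x + 2y, constraint: x + y <= 15
Coefficient of x is 5 >= coefficient of y is 2, so allocate the entire budget to x.
Optimal: x = 15, y = 0, value = 75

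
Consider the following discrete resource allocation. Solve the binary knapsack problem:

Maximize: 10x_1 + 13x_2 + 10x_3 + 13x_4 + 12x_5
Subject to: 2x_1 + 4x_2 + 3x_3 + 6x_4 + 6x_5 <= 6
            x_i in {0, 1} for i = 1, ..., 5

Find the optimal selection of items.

Items: item 1 (v=10, w=2), item 2 (v=13, w=4), item 3 (v=10, w=3), item 4 (v=13, w=6), item 5 (v=12, w=6)
Capacity: 6
Checking all 32 subsets (w = total weight, v = total value):
  {}: w = 0, v = 0
  {1}: w = 2, v = 10
  {2}: w = 4, v = 13
  {3}: w = 3, v = 10
  {4}: w = 6, v = 13
  {5}: w = 6, v = 12
  {1, 2}: w = 6, v = 23
  {1, 3}: w = 5, v = 20
  {1, 4}: w = 8 > 6, infeasible
  {1, 5}: w = 8 > 6, infeasible
  {2, 3}: w = 7 > 6, infeasible
  {2, 4}: w = 10 > 6, infeasible
  {2, 5}: w = 10 > 6, infeasible
  {3, 4}: w = 9 > 6, infeasible
  {3, 5}: w = 9 > 6, infeasible
  {4, 5}: w = 12 > 6, infeasible
  {1, 2, 3}: w = 9 > 6, infeasible
  {1, 2, 4}: w = 12 > 6, infeasible
  {1, 2, 5}: w = 12 > 6, infeasible
  {1, 3, 4}: w = 11 > 6, infeasible
  {1, 3, 5}: w = 11 > 6, infeasible
  {1, 4, 5}: w = 14 > 6, infeasible
  {2, 3, 4}: w = 13 > 6, infeasible
  {2, 3, 5}: w = 13 > 6, infeasible
  {2, 4, 5}: w = 16 > 6, infeasible
  {3, 4, 5}: w = 15 > 6, infeasible
  {1, 2, 3, 4}: w = 15 > 6, infeasible
  {1, 2, 3, 5}: w = 15 > 6, infeasible
  {1, 2, 4, 5}: w = 18 > 6, infeasible
  {1, 3, 4, 5}: w = 17 > 6, infeasible
  {2, 3, 4, 5}: w = 19 > 6, infeasible
  {1, 2, 3, 4, 5}: w = 21 > 6, infeasible
Best feasible subset: items [1, 2]
Total weight: 6 <= 6, total value: 23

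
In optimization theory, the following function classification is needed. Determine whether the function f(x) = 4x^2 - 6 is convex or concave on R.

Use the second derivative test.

f(x) = 4x^2 - 6
f'(x) = 8x + 0
f''(x) = 8
Since f''(x) = 8 > 0 for all x, f is convex on R.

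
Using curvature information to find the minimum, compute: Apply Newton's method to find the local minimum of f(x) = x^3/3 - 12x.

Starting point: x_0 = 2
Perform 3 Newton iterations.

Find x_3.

f(x) = x^3/3 - 12x
f'(x) = x^2 - 12, f''(x) = 2x
Newton update: x_{n+1} = x_n - (x_n^2 - 12)/(2*x_n)
Step 1: x_0 = 2, f'=-8, f''=4, x_1 = 4
Step 2: x_1 = 4, f'=4, f''=8, x_2 = 7/2
Step 3: x_2 = 7/2, f'=1/4, f''=7, x_3 = 97/28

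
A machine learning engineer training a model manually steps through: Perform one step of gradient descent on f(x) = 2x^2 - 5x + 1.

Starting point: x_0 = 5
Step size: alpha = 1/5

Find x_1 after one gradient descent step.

f(x) = 2x^2 - 5x + 1
f'(x) = 4x - 5
f'(5) = 4*5 + (-5) = 15
x_1 = x_0 - alpha * f'(x_0) = 5 - 1/5 * 15 = 2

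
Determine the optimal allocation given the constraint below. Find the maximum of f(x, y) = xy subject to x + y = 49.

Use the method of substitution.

Substitute y = 49 - x into f(x,y) = xy:
g(x) = x(49 - x) = 49x - x^2
g'(x) = 49 - 2x = 0  =>  x = 49/2
y = 49 - 49/2 = 49/2
Maximum value = (49/2) * (49/2) = 2401/4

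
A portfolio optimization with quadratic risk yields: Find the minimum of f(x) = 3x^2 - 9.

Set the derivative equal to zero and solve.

f(x) = 3x^2 - 9
f'(x) = 6x + (0) = 0
x = 0/6 = 0
f(0) = -9
Since f''(x) = 6 > 0, this is a minimum.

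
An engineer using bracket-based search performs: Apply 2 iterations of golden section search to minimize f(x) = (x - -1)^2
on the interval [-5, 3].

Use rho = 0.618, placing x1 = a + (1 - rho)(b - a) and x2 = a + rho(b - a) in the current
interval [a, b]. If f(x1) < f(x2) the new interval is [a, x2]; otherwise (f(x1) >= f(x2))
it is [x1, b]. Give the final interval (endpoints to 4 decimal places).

Golden section search for min of f(x) = (x - -1)^2 on [-5, 3].
Each step: x1 = a + (1 - rho)(b - a), x2 = a + rho(b - a); if f(x1) < f(x2) keep [a, x2], otherwise keep [x1, b].
Step 1: [-5.0000, 3.0000], x1=-1.9440 (f=0.8911), x2=-0.0560 (f=0.8911); f(x1) = f(x2) (tie, not '<') => keep [-1.9440, 3.0000]
Step 2: [-1.9440, 3.0000], x1=-0.0554 (f=0.8923), x2=1.1114 (f=4.4580); f(x1) < f(x2) => keep [-1.9440, 1.1114]
Final interval: [-1.9440, 1.1114]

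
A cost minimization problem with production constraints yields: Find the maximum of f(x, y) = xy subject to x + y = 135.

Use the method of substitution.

Substitute y = 135 - x into f(x,y) = xy:
g(x) = x(135 - x) = 135x - x^2
g'(x) = 135 - 2x = 0  =>  x = 135/2
y = 135 - 135/2 = 135/2
Maximum value = (135/2) * (135/2) = 18225/4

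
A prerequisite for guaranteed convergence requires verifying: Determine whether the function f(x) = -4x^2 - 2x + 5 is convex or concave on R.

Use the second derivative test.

f(x) = -4x^2 - 2x + 5
f'(x) = -8x - 2
f''(x) = -8
Since f''(x) = -8 < 0 for all x, f is concave on R.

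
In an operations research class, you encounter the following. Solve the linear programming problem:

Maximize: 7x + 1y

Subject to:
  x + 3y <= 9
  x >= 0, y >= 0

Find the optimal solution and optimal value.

The feasible region has vertices at [(0, 0), (9, 0), (0, 3)].
Checking objective 7x + 1y at each vertex:
  (0, 0): 7*0 + 1*0 = 0
  (9, 0): 7*9 + 1*0 = 63
  (0, 3): 7*0 + 1*3 = 3
Maximum is 63 at (9, 0).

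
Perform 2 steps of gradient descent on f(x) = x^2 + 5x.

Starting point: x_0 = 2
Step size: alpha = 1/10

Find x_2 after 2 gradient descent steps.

f(x) = x^2 + 5x, f'(x) = 2x + (5)
Step 1: f'(2) = 9, x_1 = 2 - 1/10 * 9 = 11/10
Step 2: f'(11/10) = 36/5, x_2 = 11/10 - 1/10 * 36/5 = 19/50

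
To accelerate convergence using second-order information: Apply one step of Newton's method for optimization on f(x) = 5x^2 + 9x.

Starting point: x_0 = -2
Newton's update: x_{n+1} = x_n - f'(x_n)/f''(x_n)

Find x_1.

f(x) = 5x^2 + 9x
f'(x) = 10x + (9), f''(x) = 10
Newton step: x_1 = x_0 - f'(x_0)/f''(x_0)
f'(-2) = -11
x_1 = -2 - -11/10 = -9/10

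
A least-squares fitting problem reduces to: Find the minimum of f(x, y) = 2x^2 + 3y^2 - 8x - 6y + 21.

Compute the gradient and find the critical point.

f(x,y) = 2x^2 + 3y^2 - 8x - 6y + 21
df/dx = 4x + (-8) = 0  =>  x = 2
df/dy = 6y + (-6) = 0  =>  y = 1
f(2, 1) = 2*(2)^2 + 3*(1)^2 + -8*(2) + -6*(1) + 21 = 10
Hessian is diagonal with entries 4, 6 > 0, so this is a minimum.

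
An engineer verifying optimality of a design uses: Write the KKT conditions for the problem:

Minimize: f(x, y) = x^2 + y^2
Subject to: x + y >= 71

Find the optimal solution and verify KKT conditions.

KKT conditions for min x^2 + y^2 s.t. x + y >= 71:
Stationarity: 2x = mu, 2y = mu
So x = y = mu/2.
Complementary slackness: mu*(x + y - 71) = 0
Primal feasibility: x + y >= 71; dual feasibility: mu >= 0
If mu = 0 then x = y = 0, but 0 + 0 < 71 is infeasible, so the constraint is active.
Constraint active: x + y = 2*(mu/2) = 71 => mu = 71
x = y = 71/2, f = 5041/2
Verify: stationarity 2*(71/2) = 71 = mu; primal 71/2 + 71/2 = 71 >= 71; dual mu = 71 >= 0; complementary slackness 71*(71 - 71) = 0. All KKT conditions hold.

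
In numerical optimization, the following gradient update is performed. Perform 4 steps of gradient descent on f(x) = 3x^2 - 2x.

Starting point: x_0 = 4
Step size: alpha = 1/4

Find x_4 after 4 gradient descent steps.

f(x) = 3x^2 - 2x, f'(x) = 6x + (-2)
Step 1: f'(4) = 22, x_1 = 4 - 1/4 * 22 = -3/2
Step 2: f'(-3/2) = -11, x_2 = -3/2 - 1/4 * -11 = 5/4
Step 3: f'(5/4) = 11/2, x_3 = 5/4 - 1/4 * 11/2 = -1/8
Step 4: f'(-1/8) = -11/4, x_4 = -1/8 - 1/4 * -11/4 = 9/16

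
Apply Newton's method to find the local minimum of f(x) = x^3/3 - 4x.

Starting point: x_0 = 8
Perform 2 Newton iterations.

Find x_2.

f(x) = x^3/3 - 4x
f'(x) = x^2 - 4, f''(x) = 2x
Newton update: x_{n+1} = x_n - (x_n^2 - 4)/(2*x_n)
Step 1: x_0 = 8, f'=60, f''=16, x_1 = 17/4
Step 2: x_1 = 17/4, f'=225/16, f''=17/2, x_2 = 353/136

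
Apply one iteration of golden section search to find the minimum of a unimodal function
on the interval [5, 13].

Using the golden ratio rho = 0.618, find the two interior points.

Golden section search on [5, 13].
Golden ratio rho = 0.618 (approx).
Interior points:
  x_1 = 5 + (1-0.618)*8 = 8.0560
  x_2 = 5 + 0.618*8 = 9.9440
Compare f(x_1) and f(x_2) to determine which subinterval to keep.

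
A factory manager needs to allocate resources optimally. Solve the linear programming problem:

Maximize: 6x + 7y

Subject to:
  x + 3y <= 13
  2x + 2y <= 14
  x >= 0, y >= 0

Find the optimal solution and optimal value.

Feasible vertices: (0, 0), (0, 13/3), (4, 3), (7, 0)
Objective 6x + 7y at each:
  (0, 0): 0
  (0, 13/3): 91/3
  (4, 3): 45
  (7, 0): 42
Maximum is 45 at (4, 3).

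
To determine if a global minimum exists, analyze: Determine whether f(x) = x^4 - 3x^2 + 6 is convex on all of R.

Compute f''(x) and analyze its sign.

f(x) = x^4 - 3x^2 + 6
f'(x) = 4x^3 + -6x
f''(x) = 12x^2 + -6
f''(0) = -6 < 0, so not convex near x = 0
Therefore, f is not globally convex on R.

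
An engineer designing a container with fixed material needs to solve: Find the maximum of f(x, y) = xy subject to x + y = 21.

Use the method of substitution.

Substitute y = 21 - x into f(x,y) = xy:
g(x) = x(21 - x) = 21x - x^2
g'(x) = 21 - 2x = 0  =>  x = 21/2
y = 21 - 21/2 = 21/2
Maximum value = (21/2) * (21/2) = 441/4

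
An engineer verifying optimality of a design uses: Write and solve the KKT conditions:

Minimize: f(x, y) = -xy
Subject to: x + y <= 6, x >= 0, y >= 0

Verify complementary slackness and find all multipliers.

Problem: min -xy s.t. x + y <= 6 (multiplier lambda), x >= 0 (mu_x), y >= 0 (mu_y)
KKT stationarity: -y + lambda - mu_x = 0, -x + lambda - mu_y = 0, with lambda, mu_x, mu_y >= 0
Complementary slackness: lambda*(x + y - 6) = 0, mu_x*x = 0, mu_y*y = 0
If lambda = 0: y = -mu_x <= 0 and x = -mu_y <= 0 force x = y = 0 with f = 0; but x = y = 3 is feasible with f = -9 < 0, so this is not the minimum. Hence lambda > 0 and x + y = 6.
Try x > 0, y > 0 (so mu_x = mu_y = 0): y = lambda, x = lambda => x = y = lambda
x + y = 6 => 2*lambda = 6 => lambda = 3
x* = y* = 3 > 0, consistent with mu_x = mu_y = 0.
(Any feasible point with x = 0 or y = 0 has f = 0 > -9, so the minimum is not on those boundaries.)
min(-xy) = -9 (i.e. max xy = 9)
Multipliers: lambda = 3, mu_x = 0, mu_y = 0
Complementary slackness: lambda*(x + y - 6) = 3*(3 + 3 - 6) = 0, mu_x*x = 0*3 = 0, mu_y*y = 0*3 = 0. Satisfied.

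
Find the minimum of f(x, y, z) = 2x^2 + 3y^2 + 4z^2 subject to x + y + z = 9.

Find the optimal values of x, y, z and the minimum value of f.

Using Lagrange multipliers on f = 2x^2 + 3y^2 + 4z^2 with constraint x + y + z = 9:
Conditions: 2*2*x = lambda, 2*3*y = lambda, 2*4*z = lambda
So x = lambda/4, y = lambda/6, z = lambda/8
Substituting into constraint: lambda * (13/24) = 9
lambda = 216/13
x = 54/13, y = 36/13, z = 27/13
Minimum value = 972/13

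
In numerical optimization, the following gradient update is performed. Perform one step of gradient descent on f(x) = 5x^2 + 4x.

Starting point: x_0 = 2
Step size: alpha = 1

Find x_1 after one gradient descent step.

f(x) = 5x^2 + 4x
f'(x) = 10x + 4
f'(2) = 10*2 + (4) = 24
x_1 = x_0 - alpha * f'(x_0) = 2 - 1 * 24 = -22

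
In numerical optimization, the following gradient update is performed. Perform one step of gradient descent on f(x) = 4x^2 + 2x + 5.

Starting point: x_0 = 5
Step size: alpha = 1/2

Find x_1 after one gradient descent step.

f(x) = 4x^2 + 2x + 5
f'(x) = 8x + 2
f'(5) = 8*5 + (2) = 42
x_1 = x_0 - alpha * f'(x_0) = 5 - 1/2 * 42 = -16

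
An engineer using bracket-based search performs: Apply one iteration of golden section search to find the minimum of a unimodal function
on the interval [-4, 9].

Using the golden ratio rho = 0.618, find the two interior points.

Golden section search on [-4, 9].
Golden ratio rho = 0.618 (approx).
Interior points:
  x_1 = -4 + (1-0.618)*13 = 0.9660
  x_2 = -4 + 0.618*13 = 4.0340
Compare f(x_1) and f(x_2) to determine which subinterval to keep.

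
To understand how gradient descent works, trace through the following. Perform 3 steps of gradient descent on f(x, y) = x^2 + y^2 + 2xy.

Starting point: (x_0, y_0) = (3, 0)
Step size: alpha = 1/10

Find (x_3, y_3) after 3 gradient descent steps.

f(x,y) = x^2 + y^2 + 2xy
grad_x = 2x + 2y, grad_y = 2y + 2x
Step 1: grad = (6, 6), (12/5, -3/5)
Step 2: grad = (18/5, 18/5), (51/25, -24/25)
Step 3: grad = (54/25, 54/25), (228/125, -147/125)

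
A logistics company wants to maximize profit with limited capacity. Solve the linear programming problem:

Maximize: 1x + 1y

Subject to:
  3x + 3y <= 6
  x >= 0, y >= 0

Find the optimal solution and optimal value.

The feasible region has vertices at [(0, 0), (2, 0), (0, 2)].
Checking objective 1x + 1y at each vertex:
  (0, 0): 1*0 + 1*0 = 0
  (2, 0): 1*2 + 1*0 = 2
  (0, 2): 1*0 + 1*2 = 2
Maximum is 2 at (2, 0).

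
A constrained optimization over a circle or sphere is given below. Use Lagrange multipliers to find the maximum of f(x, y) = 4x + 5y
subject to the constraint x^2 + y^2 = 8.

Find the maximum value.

Set up Lagrange conditions: grad f = lambda * grad g
  4 = 2*lambda*x
  5 = 2*lambda*y
From these: x/y = 4/5, so x = 4t, y = 5t for some t.
Substitute into constraint: (4t)^2 + (5t)^2 = 8
  t^2 * 41 = 8
  t = sqrt(8/41)
Maximum = 4*x + 5*y = (4^2 + 5^2)*t = 41 * sqrt(8/41) = sqrt(328)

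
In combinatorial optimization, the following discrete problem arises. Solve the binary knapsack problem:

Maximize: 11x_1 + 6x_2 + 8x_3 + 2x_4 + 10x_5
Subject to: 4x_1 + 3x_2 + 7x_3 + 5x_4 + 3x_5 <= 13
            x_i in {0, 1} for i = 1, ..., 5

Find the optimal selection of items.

Items: item 1 (v=11, w=4), item 2 (v=6, w=3), item 3 (v=8, w=7), item 4 (v=2, w=5), item 5 (v=10, w=3)
Capacity: 13
Checking all 32 subsets (w = total weight, v = total value):
  {}: w = 0, v = 0
  {1}: w = 4, v = 11
  {2}: w = 3, v = 6
  {3}: w = 7, v = 8
  {4}: w = 5, v = 2
  {5}: w = 3, v = 10
  {1, 2}: w = 7, v = 17
  {1, 3}: w = 11, v = 19
  {1, 4}: w = 9, v = 13
  {1, 5}: w = 7, v = 21
  {2, 3}: w = 10, v = 14
  {2, 4}: w = 8, v = 8
  {2, 5}: w = 6, v = 16
  {3, 4}: w = 12, v = 10
  {3, 5}: w = 10, v = 18
  {4, 5}: w = 8, v = 12
  {1, 2, 3}: w = 14 > 13, infeasible
  {1, 2, 4}: w = 12, v = 19
  {1, 2, 5}: w = 10, v = 27
  {1, 3, 4}: w = 16 > 13, infeasible
  {1, 3, 5}: w = 14 > 13, infeasible
  {1, 4, 5}: w = 12, v = 23
  {2, 3, 4}: w = 15 > 13, infeasible
  {2, 3, 5}: w = 13, v = 24
  {2, 4, 5}: w = 11, v = 18
  {3, 4, 5}: w = 15 > 13, infeasible
  {1, 2, 3, 4}: w = 19 > 13, infeasible
  {1, 2, 3, 5}: w = 17 > 13, infeasible
  {1, 2, 4, 5}: w = 15 > 13, infeasible
  {1, 3, 4, 5}: w = 19 > 13, infeasible
  {2, 3, 4, 5}: w = 18 > 13, infeasible
  {1, 2, 3, 4, 5}: w = 22 > 13, infeasible
Best feasible subset: items [1, 2, 5]
Total weight: 10 <= 13, total value: 27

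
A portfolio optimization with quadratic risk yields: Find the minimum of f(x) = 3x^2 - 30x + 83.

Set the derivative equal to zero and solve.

f(x) = 3x^2 - 30x + 83
f'(x) = 6x + (-30) = 0
x = 30/6 = 5
f(5) = 8
Since f''(x) = 6 > 0, this is a minimum.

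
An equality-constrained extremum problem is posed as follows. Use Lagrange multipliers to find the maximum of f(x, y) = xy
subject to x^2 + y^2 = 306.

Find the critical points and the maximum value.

Lagrange conditions: y = 2*lambda*x and x = 2*lambda*y
If x = 0 then y = 0, violating the constraint, so x, y != 0.
Dividing: y/x = x/y => x^2 = y^2 => y = x or y = -x
Constraint: 2x^2 = 306 => x^2 = 153 => x = +/-sqrt(153)
Critical points: (sqrt(153), sqrt(153)), (-sqrt(153), -sqrt(153)), (sqrt(153), -sqrt(153)), (-sqrt(153), sqrt(153))
  y = x:  xy = x^2 = 153  at (sqrt(153), sqrt(153)) and (-sqrt(153), -sqrt(153))
  y = -x: xy = -x^2 = -153 at (sqrt(153), -sqrt(153)) and (-sqrt(153), sqrt(153))
Maximum xy = 153 at (sqrt(153), sqrt(153)) and (-sqrt(153), -sqrt(153))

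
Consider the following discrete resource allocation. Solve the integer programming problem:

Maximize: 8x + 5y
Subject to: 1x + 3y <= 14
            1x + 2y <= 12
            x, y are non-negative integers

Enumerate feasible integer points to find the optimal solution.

Constraint 1: 1x + 3y <= 14
Constraint 2: 1x + 2y <= 12
Feasible x range (need y >= 0): 0 <= x <= min(14/1, 12/1) => x in {0, ..., 12}.
Enumerate feasible integer points row by row (the coefficient of y is 5 > 0, so for each x the largest feasible y gives the best value):
  x = 0: y <= min((14 - 1*0)/3, (12 - 1*0)/2) => y in {0, ..., 4}; best 8*0 + 5*4 = 20
  x = 1: y <= min((14 - 1*1)/3, (12 - 1*1)/2) => y in {0, ..., 4}; best 8*1 + 5*4 = 28
  x = 2: y <= min((14 - 1*2)/3, (12 - 1*2)/2) => y in {0, ..., 4}; best 8*2 + 5*4 = 36
  x = 3: y <= min((14 - 1*3)/3, (12 - 1*3)/2) => y in {0, ..., 3}; best 8*3 + 5*3 = 39
  x = 4: y <= min((14 - 1*4)/3, (12 - 1*4)/2) => y in {0, ..., 3}; best 8*4 + 5*3 = 47
  x = 5: y <= min((14 - 1*5)/3, (12 - 1*5)/2) => y in {0, ..., 3}; best 8*5 + 5*3 = 55
  x = 6: y <= min((14 - 1*6)/3, (12 - 1*6)/2) => y in {0, ..., 2}; best 8*6 + 5*2 = 58
  x = 7: y <= min((14 - 1*7)/3, (12 - 1*7)/2) => y in {0, ..., 2}; best 8*7 + 5*2 = 66
  x = 8: y <= min((14 - 1*8)/3, (12 - 1*8)/2) => y in {0, ..., 2}; best 8*8 + 5*2 = 74
  x = 9: y <= min((14 - 1*9)/3, (12 - 1*9)/2) => y in {0, ..., 1}; best 8*9 + 5*1 = 77
  x = 10: y <= min((14 - 1*10)/3, (12 - 1*10)/2) => y in {0, ..., 1}; best 8*10 + 5*1 = 85
  x = 11: y <= min((14 - 1*11)/3, (12 - 1*11)/2) => y in {0}; best 8*11 + 5*0 = 88
  x = 12: y <= min((14 - 1*12)/3, (12 - 1*12)/2) => y in {0}; best 8*12 + 5*0 = 96
The maximum 8x + 5y = 96 is achieved at x = 12, y = 0.
Check: 1*12 + 3*0 = 12 <= 14 and 1*12 + 2*0 = 12 <= 12.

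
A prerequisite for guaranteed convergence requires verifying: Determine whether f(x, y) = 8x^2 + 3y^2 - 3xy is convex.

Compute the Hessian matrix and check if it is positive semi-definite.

f(x,y) = 8x^2 + 3y^2 - 3xy
Hessian H = [[16, -3], [-3, 6]]
trace(H) = 22, det(H) = 87
Eigenvalues: (22 +/- sqrt(136)) / 2 = 16.83, 5.169
Since both eigenvalues > 0, f is convex.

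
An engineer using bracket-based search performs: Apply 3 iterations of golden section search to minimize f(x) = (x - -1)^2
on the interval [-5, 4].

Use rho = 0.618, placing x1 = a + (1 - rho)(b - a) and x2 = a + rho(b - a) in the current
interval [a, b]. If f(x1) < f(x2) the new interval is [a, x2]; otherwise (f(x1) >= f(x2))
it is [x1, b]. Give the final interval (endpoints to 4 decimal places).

Golden section search for min of f(x) = (x - -1)^2 on [-5, 4].
Each step: x1 = a + (1 - rho)(b - a), x2 = a + rho(b - a); if f(x1) < f(x2) keep [a, x2], otherwise keep [x1, b].
Step 1: [-5.0000, 4.0000], x1=-1.5620 (f=0.3158), x2=0.5620 (f=2.4398); f(x1) < f(x2) => keep [-5.0000, 0.5620]
Step 2: [-5.0000, 0.5620], x1=-2.8753 (f=3.5168), x2=-1.5627 (f=0.3166); f(x1) > f(x2) => keep [-2.8753, 0.5620]
Step 3: [-2.8753, 0.5620], x1=-1.5623 (f=0.3161), x2=-0.7511 (f=0.0620); f(x1) > f(x2) => keep [-1.5623, 0.5620]
Final interval: [-1.5623, 0.5620]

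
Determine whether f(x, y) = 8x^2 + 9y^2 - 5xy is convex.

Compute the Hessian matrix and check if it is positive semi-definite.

f(x,y) = 8x^2 + 9y^2 - 5xy
Hessian H = [[16, -5], [-5, 18]]
trace(H) = 34, det(H) = 263
Eigenvalues: (34 +/- sqrt(104)) / 2 = 22.1, 11.9
Since both eigenvalues > 0, f is convex.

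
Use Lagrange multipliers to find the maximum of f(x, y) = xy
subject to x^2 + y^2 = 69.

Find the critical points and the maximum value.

Lagrange conditions: y = 2*lambda*x and x = 2*lambda*y
If x = 0 then y = 0, violating the constraint, so x, y != 0.
Dividing: y/x = x/y => x^2 = y^2 => y = x or y = -x
Constraint: 2x^2 = 69 => x^2 = 69/2 => x = +/-sqrt(69/2)
Critical points: (sqrt(69/2), sqrt(69/2)), (-sqrt(69/2), -sqrt(69/2)), (sqrt(69/2), -sqrt(69/2)), (-sqrt(69/2), sqrt(69/2))
  y = x:  xy = x^2 = 69/2  at (sqrt(69/2), sqrt(69/2)) and (-sqrt(69/2), -sqrt(69/2))
  y = -x: xy = -x^2 = -69/2 at (sqrt(69/2), -sqrt(69/2)) and (-sqrt(69/2), sqrt(69/2))
Maximum xy = 69/2 at (sqrt(69/2), sqrt(69/2)) and (-sqrt(69/2), -sqrt(69/2))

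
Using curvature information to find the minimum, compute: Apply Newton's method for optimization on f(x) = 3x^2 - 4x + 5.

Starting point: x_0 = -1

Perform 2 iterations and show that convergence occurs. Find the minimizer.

f(x) = 3x^2 - 4x + 5, f'(x) = 6x + (-4), f''(x) = 6
Step 1: f'(-1) = -10, x_1 = -1 - -10/6 = 2/3
Step 2: f'(2/3) = 0, x_2 = 2/3 (converged)
Newton's method converges in 1 step for quadratics.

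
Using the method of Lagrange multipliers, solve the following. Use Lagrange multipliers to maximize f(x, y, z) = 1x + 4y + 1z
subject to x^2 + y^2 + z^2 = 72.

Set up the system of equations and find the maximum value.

Lagrange conditions: 1 = 2*lambda*x, 4 = 2*lambda*y, 1 = 2*lambda*z
So x:1 = y:4 = z:1, i.e. x = 1t, y = 4t, z = 1t
Constraint: t^2*(1^2 + 4^2 + 1^2) = 72
  t^2 * 18 = 72  =>  t = sqrt(4)
Maximum = 1*1t + 4*4t + 1*1t = 18*sqrt(4) = 36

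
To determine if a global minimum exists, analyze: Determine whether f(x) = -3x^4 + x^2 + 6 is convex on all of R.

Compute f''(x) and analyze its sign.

f(x) = -3x^4 + x^2 + 6
f'(x) = -12x^3 + 2x
f''(x) = -36x^2 + 2
f''(x) = -36x^2 + 2 -> -inf as |x| -> inf
Therefore, f is not globally convex on R.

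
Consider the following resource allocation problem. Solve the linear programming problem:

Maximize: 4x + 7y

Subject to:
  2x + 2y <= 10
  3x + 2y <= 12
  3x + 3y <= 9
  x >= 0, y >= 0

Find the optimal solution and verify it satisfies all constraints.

Feasible vertices: (0, 0), (0, 3), (3, 0)
Objective 4x + 7y at each vertex:
  (0, 0): 0
  (0, 3): 21
  (3, 0): 12
Maximum is 21 at (0, 3).
Verify constraints at (x, y) = (0, 3):
  2*0 + 2*3 = 6 <= 10
  3*0 + 2*3 = 6 <= 12
  3*0 + 3*3 = 9 <= 9 (active)
  x = 0 >= 0, y = 3 >= 0. All constraints satisfied.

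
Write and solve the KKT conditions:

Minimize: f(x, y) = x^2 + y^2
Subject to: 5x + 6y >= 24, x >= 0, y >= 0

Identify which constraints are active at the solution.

KKT conditions for min x^2 + y^2 s.t. 5x + 6y >= 24, x >= 0, y >= 0:
Stationarity: 2x = mu*5 + mu_x, 2y = mu*6 + mu_y, with mu, mu_x, mu_y >= 0
Complementary slackness: mu*(5x + 6y - 24) = 0, mu_x*x = 0, mu_y*y = 0
(0, 0) is infeasible (5*0 + 6*0 < 24), so if mu = 0 stationarity would force x = mu_x/2 >= 0, y = mu_y/2 >= 0 with mu_x*x = mu_y*y = 0, i.e. x = y = 0: contradiction. Hence mu > 0 and 5x + 6y = 24 is active.
Try x > 0, y > 0 (so mu_x = mu_y = 0): x = 5*mu/2, y = 6*mu/2
Substitute: 5*(5*mu/2) + 6*(6*mu/2) = 24
  mu*61/2 = 24 => mu = 48/61
x* = 120/61 > 0, y* = 144/61 > 0, consistent with mu_x = mu_y = 0.
f is convex and the constraints are linear, so this KKT point is the global minimum.
f* = 576/61
Active constraints: 5x + 6y >= 24 (holds with equality, mu = 48/61 > 0); x >= 0 and y >= 0 are inactive (mu_x = mu_y = 0).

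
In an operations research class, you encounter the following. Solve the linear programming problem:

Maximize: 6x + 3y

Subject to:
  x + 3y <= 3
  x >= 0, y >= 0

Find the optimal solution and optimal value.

The feasible region has vertices at [(0, 0), (3, 0), (0, 1)].
Checking objective 6x + 3y at each vertex:
  (0, 0): 6*0 + 3*0 = 0
  (3, 0): 6*3 + 3*0 = 18
  (0, 1): 6*0 + 3*1 = 3
Maximum is 18 at (3, 0).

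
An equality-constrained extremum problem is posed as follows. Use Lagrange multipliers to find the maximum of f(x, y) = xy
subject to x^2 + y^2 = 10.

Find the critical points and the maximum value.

Lagrange conditions: y = 2*lambda*x and x = 2*lambda*y
If x = 0 then y = 0, violating the constraint, so x, y != 0.
Dividing: y/x = x/y => x^2 = y^2 => y = x or y = -x
Constraint: 2x^2 = 10 => x^2 = 5 => x = +/-sqrt(5)
Critical points: (sqrt(5), sqrt(5)), (-sqrt(5), -sqrt(5)), (sqrt(5), -sqrt(5)), (-sqrt(5), sqrt(5))
  y = x:  xy = x^2 = 5  at (sqrt(5), sqrt(5)) and (-sqrt(5), -sqrt(5))
  y = -x: xy = -x^2 = -5 at (sqrt(5), -sqrt(5)) and (-sqrt(5), sqrt(5))
Maximum xy = 5 at (sqrt(5), sqrt(5)) and (-sqrt(5), -sqrt(5))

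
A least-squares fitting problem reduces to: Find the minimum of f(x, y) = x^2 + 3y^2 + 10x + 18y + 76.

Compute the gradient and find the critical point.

f(x,y) = x^2 + 3y^2 + 10x + 18y + 76
df/dx = 2x + (10) = 0  =>  x = -5
df/dy = 6y + (18) = 0  =>  y = -3
f(-5, -3) = 1*(-5)^2 + 3*(-3)^2 + 10*(-5) + 18*(-3) + 76 = 24
Hessian is diagonal with entries 2, 6 > 0, so this is a minimum.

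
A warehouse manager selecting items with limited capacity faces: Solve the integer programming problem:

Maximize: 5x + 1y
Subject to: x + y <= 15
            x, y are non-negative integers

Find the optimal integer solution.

Objective: 5x + 1y, constraint: x + y <= 15
Coefficient of x is 5 >= coefficient of y is 1, so allocate the entire budget to x.
Optimal: x = 15, y = 0, value = 75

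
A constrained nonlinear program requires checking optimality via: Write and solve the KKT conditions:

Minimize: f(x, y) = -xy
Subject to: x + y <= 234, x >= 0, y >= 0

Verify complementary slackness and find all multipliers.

Problem: min -xy s.t. x + y <= 234 (multiplier lambda), x >= 0 (mu_x), y >= 0 (mu_y)
KKT stationarity: -y + lambda - mu_x = 0, -x + lambda - mu_y = 0, with lambda, mu_x, mu_y >= 0
Complementary slackness: lambda*(x + y - 234) = 0, mu_x*x = 0, mu_y*y = 0
If lambda = 0: y = -mu_x <= 0 and x = -mu_y <= 0 force x = y = 0 with f = 0; but x = y = 117 is feasible with f = -13689 < 0, so this is not the minimum. Hence lambda > 0 and x + y = 234.
Try x > 0, y > 0 (so mu_x = mu_y = 0): y = lambda, x = lambda => x = y = lambda
x + y = 234 => 2*lambda = 234 => lambda = 117
x* = y* = 117 > 0, consistent with mu_x = mu_y = 0.
(Any feasible point with x = 0 or y = 0 has f = 0 > -13689, so the minimum is not on those boundaries.)
min(-xy) = -13689 (i.e. max xy = 13689)
Multipliers: lambda = 117, mu_x = 0, mu_y = 0
Complementary slackness: lambda*(x + y - 234) = 117*(117 + 117 - 234) = 0, mu_x*x = 0*117 = 0, mu_y*y = 0*117 = 0. Satisfied.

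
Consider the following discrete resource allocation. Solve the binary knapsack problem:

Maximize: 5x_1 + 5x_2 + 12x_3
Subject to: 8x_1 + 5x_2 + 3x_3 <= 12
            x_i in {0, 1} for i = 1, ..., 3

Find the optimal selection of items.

Items: item 1 (v=5, w=8), item 2 (v=5, w=5), item 3 (v=12, w=3)
Capacity: 12
Checking all 8 subsets (w = total weight, v = total value):
  {}: w = 0, v = 0
  {1}: w = 8, v = 5
  {2}: w = 5, v = 5
  {3}: w = 3, v = 12
  {1, 2}: w = 13 > 12, infeasible
  {1, 3}: w = 11, v = 17
  {2, 3}: w = 8, v = 17
  {1, 2, 3}: w = 16 > 12, infeasible
Best feasible subset: items [1, 3]
(The same value 17 is also attained by {2, 3}.)
Total weight: 11 <= 12, total value: 17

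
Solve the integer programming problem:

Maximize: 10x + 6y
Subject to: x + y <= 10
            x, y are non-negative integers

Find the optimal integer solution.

Objective: 10x + 6y, constraint: x + y <= 10
Coefficient of x is 10 >= coefficient of y is 6, so allocate the entire budget to x.
Optimal: x = 10, y = 0, value = 100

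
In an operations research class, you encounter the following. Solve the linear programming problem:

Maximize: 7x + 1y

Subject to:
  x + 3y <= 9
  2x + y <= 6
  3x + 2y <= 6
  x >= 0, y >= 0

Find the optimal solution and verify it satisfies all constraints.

Feasible vertices: (0, 0), (0, 3), (2, 0)
Objective 7x + 1y at each vertex:
  (0, 0): 0
  (0, 3): 3
  (2, 0): 14
Maximum is 14 at (2, 0).
Verify constraints at (x, y) = (2, 0):
  1*2 + 3*0 = 2 <= 9
  2*2 + 1*0 = 4 <= 6
  3*2 + 2*0 = 6 <= 6 (active)
  x = 2 >= 0, y = 0 >= 0. All constraints satisfied.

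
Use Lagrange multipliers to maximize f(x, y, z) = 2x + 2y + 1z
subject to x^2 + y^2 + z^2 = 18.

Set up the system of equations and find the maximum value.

Lagrange conditions: 2 = 2*lambda*x, 2 = 2*lambda*y, 1 = 2*lambda*z
So x:2 = y:2 = z:1, i.e. x = 2t, y = 2t, z = 1t
Constraint: t^2*(2^2 + 2^2 + 1^2) = 18
  t^2 * 9 = 18  =>  t = sqrt(2)
Maximum = 2*2t + 2*2t + 1*1t = 9*sqrt(2) = sqrt(162)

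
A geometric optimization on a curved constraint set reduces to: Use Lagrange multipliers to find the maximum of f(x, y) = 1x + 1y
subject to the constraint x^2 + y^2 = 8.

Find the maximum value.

Set up Lagrange conditions: grad f = lambda * grad g
  1 = 2*lambda*x
  1 = 2*lambda*y
From these: x/y = 1/1, so x = 1t, y = 1t for some t.
Substitute into constraint: (1t)^2 + (1t)^2 = 8
  t^2 * 2 = 8
  t = sqrt(8/2)
Maximum = 1*x + 1*y = (1^2 + 1^2)*t = 2 * sqrt(8/2) = 4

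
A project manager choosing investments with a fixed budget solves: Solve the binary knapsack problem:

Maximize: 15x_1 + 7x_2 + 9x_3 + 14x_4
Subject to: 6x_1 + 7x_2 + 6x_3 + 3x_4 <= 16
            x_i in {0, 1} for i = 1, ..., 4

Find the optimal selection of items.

Items: item 1 (v=15, w=6), item 2 (v=7, w=7), item 3 (v=9, w=6), item 4 (v=14, w=3)
Capacity: 16
Checking all 16 subsets (w = total weight, v = total value):
  {}: w = 0, v = 0
  {1}: w = 6, v = 15
  {2}: w = 7, v = 7
  {3}: w = 6, v = 9
  {4}: w = 3, v = 14
  {1, 2}: w = 13, v = 22
  {1, 3}: w = 12, v = 24
  {1, 4}: w = 9, v = 29
  {2, 3}: w = 13, v = 16
  {2, 4}: w = 10, v = 21
  {3, 4}: w = 9, v = 23
  {1, 2, 3}: w = 19 > 16, infeasible
  {1, 2, 4}: w = 16, v = 36
  {1, 3, 4}: w = 15, v = 38
  {2, 3, 4}: w = 16, v = 30
  {1, 2, 3, 4}: w = 22 > 16, infeasible
Best feasible subset: items [1, 3, 4]
Total weight: 15 <= 16, total value: 38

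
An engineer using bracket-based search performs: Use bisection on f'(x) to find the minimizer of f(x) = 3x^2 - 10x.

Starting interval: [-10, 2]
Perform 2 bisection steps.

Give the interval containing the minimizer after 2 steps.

Finding critical point of f(x) = 3x^2 - 10x using bisection on f'(x) = 6x + -10.
f'(x) = 0 when x = 5/3.
Starting interval: [-10, 2]
Step 1: mid = -4, f'(mid) = -34, new interval = [-4, 2]
Step 2: mid = -1, f'(mid) = -16, new interval = [-1, 2]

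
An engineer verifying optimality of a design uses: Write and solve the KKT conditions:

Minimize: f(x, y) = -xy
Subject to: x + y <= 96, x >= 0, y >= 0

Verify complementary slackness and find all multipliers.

Problem: min -xy s.t. x + y <= 96 (multiplier lambda), x >= 0 (mu_x), y >= 0 (mu_y)
KKT stationarity: -y + lambda - mu_x = 0, -x + lambda - mu_y = 0, with lambda, mu_x, mu_y >= 0
Complementary slackness: lambda*(x + y - 96) = 0, mu_x*x = 0, mu_y*y = 0
If lambda = 0: y = -mu_x <= 0 and x = -mu_y <= 0 force x = y = 0 with f = 0; but x = y = 48 is feasible with f = -2304 < 0, so this is not the minimum. Hence lambda > 0 and x + y = 96.
Try x > 0, y > 0 (so mu_x = mu_y = 0): y = lambda, x = lambda => x = y = lambda
x + y = 96 => 2*lambda = 96 => lambda = 48
x* = y* = 48 > 0, consistent with mu_x = mu_y = 0.
(Any feasible point with x = 0 or y = 0 has f = 0 > -2304, so the minimum is not on those boundaries.)
min(-xy) = -2304 (i.e. max xy = 2304)
Multipliers: lambda = 48, mu_x = 0, mu_y = 0
Complementary slackness: lambda*(x + y - 96) = 48*(48 + 48 - 96) = 0, mu_x*x = 0*48 = 0, mu_y*y = 0*48 = 0. Satisfied.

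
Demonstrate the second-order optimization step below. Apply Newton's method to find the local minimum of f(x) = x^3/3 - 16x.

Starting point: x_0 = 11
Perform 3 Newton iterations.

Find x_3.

f(x) = x^3/3 - 16x
f'(x) = x^2 - 16, f''(x) = 2x
Newton update: x_{n+1} = x_n - (x_n^2 - 16)/(2*x_n)
Step 1: x_0 = 11, f'=105, f''=22, x_1 = 137/22
Step 2: x_1 = 137/22, f'=11025/484, f''=137/11, x_2 = 26513/6028
Step 3: x_2 = 26513/6028, f'=121550625/36336784, f''=26513/3014, x_3 = 1284327713/319640728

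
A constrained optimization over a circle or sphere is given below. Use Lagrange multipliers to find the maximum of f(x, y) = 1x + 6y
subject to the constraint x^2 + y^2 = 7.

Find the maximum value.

Set up Lagrange conditions: grad f = lambda * grad g
  1 = 2*lambda*x
  6 = 2*lambda*y
From these: x/y = 1/6, so x = 1t, y = 6t for some t.
Substitute into constraint: (1t)^2 + (6t)^2 = 7
  t^2 * 37 = 7
  t = sqrt(7/37)
Maximum = 1*x + 6*y = (1^2 + 6^2)*t = 37 * sqrt(7/37) = sqrt(259)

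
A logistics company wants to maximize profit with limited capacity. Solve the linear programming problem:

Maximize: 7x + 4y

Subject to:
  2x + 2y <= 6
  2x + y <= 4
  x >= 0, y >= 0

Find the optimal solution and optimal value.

Feasible vertices: (0, 0), (0, 3), (1, 2), (2, 0)
Objective 7x + 4y at each:
  (0, 0): 0
  (0, 3): 12
  (1, 2): 15
  (2, 0): 14
Maximum is 15 at (1, 2).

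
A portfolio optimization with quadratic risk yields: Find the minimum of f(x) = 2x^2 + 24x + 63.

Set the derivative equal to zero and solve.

f(x) = 2x^2 + 24x + 63
f'(x) = 4x + (24) = 0
x = -24/4 = -6
f(-6) = -9
Since f''(x) = 4 > 0, this is a minimum.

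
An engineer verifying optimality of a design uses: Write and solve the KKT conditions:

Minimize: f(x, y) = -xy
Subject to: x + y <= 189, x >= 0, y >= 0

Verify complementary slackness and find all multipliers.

Problem: min -xy s.t. x + y <= 189 (multiplier lambda), x >= 0 (mu_x), y >= 0 (mu_y)
KKT stationarity: -y + lambda - mu_x = 0, -x + lambda - mu_y = 0, with lambda, mu_x, mu_y >= 0
Complementary slackness: lambda*(x + y - 189) = 0, mu_x*x = 0, mu_y*y = 0
If lambda = 0: y = -mu_x <= 0 and x = -mu_y <= 0 force x = y = 0 with f = 0; but x = y = 189/2 is feasible with f = -35721/4 < 0, so this is not the minimum. Hence lambda > 0 and x + y = 189.
Try x > 0, y > 0 (so mu_x = mu_y = 0): y = lambda, x = lambda => x = y = lambda
x + y = 189 => 2*lambda = 189 => lambda = 189/2
x* = y* = 189/2 > 0, consistent with mu_x = mu_y = 0.
(Any feasible point with x = 0 or y = 0 has f = 0 > -35721/4, so the minimum is not on those boundaries.)
min(-xy) = -35721/4 (i.e. max xy = 35721/4)
Multipliers: lambda = 189/2, mu_x = 0, mu_y = 0
Complementary slackness: lambda*(x + y - 189) = 189/2*(189/2 + 189/2 - 189) = 0, mu_x*x = 0*189/2 = 0, mu_y*y = 0*189/2 = 0. Satisfied.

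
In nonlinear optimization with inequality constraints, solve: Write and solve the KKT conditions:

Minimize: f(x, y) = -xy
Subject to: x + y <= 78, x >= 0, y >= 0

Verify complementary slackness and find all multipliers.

Problem: min -xy s.t. x + y <= 78 (multiplier lambda), x >= 0 (mu_x), y >= 0 (mu_y)
KKT stationarity: -y + lambda - mu_x = 0, -x + lambda - mu_y = 0, with lambda, mu_x, mu_y >= 0
Complementary slackness: lambda*(x + y - 78) = 0, mu_x*x = 0, mu_y*y = 0
If lambda = 0: y = -mu_x <= 0 and x = -mu_y <= 0 force x = y = 0 with f = 0; but x = y = 39 is feasible with f = -1521 < 0, so this is not the minimum. Hence lambda > 0 and x + y = 78.
Try x > 0, y > 0 (so mu_x = mu_y = 0): y = lambda, x = lambda => x = y = lambda
x + y = 78 => 2*lambda = 78 => lambda = 39
x* = y* = 39 > 0, consistent with mu_x = mu_y = 0.
(Any feasible point with x = 0 or y = 0 has f = 0 > -1521, so the minimum is not on those boundaries.)
min(-xy) = -1521 (i.e. max xy = 1521)
Multipliers: lambda = 39, mu_x = 0, mu_y = 0
Complementary slackness: lambda*(x + y - 78) = 39*(39 + 39 - 78) = 0, mu_x*x = 0*39 = 0, mu_y*y = 0*39 = 0. Satisfied.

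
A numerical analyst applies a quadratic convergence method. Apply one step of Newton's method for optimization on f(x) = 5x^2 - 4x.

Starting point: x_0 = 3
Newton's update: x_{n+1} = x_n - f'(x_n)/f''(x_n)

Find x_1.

f(x) = 5x^2 - 4x
f'(x) = 10x + (-4), f''(x) = 10
Newton step: x_1 = x_0 - f'(x_0)/f''(x_0)
f'(3) = 26
x_1 = 3 - 26/10 = 2/5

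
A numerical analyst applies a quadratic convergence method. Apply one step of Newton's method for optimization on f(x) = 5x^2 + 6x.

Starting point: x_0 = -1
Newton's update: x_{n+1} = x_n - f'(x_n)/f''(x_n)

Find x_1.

f(x) = 5x^2 + 6x
f'(x) = 10x + (6), f''(x) = 10
Newton step: x_1 = x_0 - f'(x_0)/f''(x_0)
f'(-1) = -4
x_1 = -1 - -4/10 = -3/5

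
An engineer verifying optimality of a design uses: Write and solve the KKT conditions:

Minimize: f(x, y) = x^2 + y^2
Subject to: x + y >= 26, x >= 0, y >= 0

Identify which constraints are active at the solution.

KKT conditions for min x^2 + y^2 s.t. 1x + 1y >= 26, x >= 0, y >= 0:
Stationarity: 2x = mu*1 + mu_x, 2y = mu*1 + mu_y, with mu, mu_x, mu_y >= 0
Complementary slackness: mu*(x + y - 26) = 0, mu_x*x = 0, mu_y*y = 0
(0, 0) is infeasible (1*0 + 1*0 < 26), so if mu = 0 stationarity would force x = mu_x/2 >= 0, y = mu_y/2 >= 0 with mu_x*x = mu_y*y = 0, i.e. x = y = 0: contradiction. Hence mu > 0 and x + y = 26 is active.
Try x > 0, y > 0 (so mu_x = mu_y = 0): x = 1*mu/2, y = 1*mu/2
Substitute: 1*(1*mu/2) + 1*(1*mu/2) = 26
  mu*2/2 = 26 => mu = 26
x* = 13 > 0, y* = 13 > 0, consistent with mu_x = mu_y = 0.
f is convex and the constraints are linear, so this KKT point is the global minimum.
f* = 338
Active constraints: x + y >= 26 (holds with equality, mu = 26 > 0); x >= 0 and y >= 0 are inactive (mu_x = mu_y = 0).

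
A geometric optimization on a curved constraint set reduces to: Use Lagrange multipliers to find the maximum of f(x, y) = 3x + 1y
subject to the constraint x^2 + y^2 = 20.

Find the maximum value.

Set up Lagrange conditions: grad f = lambda * grad g
  3 = 2*lambda*x
  1 = 2*lambda*y
From these: x/y = 3/1, so x = 3t, y = 1t for some t.
Substitute into constraint: (3t)^2 + (1t)^2 = 20
  t^2 * 10 = 20
  t = sqrt(20/10)
Maximum = 3*x + 1*y = (3^2 + 1^2)*t = 10 * sqrt(20/10) = sqrt(200)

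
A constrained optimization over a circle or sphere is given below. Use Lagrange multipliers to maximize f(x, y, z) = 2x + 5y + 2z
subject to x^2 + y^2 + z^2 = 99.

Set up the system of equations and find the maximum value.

Lagrange conditions: 2 = 2*lambda*x, 5 = 2*lambda*y, 2 = 2*lambda*z
So x:2 = y:5 = z:2, i.e. x = 2t, y = 5t, z = 2t
Constraint: t^2*(2^2 + 5^2 + 2^2) = 99
  t^2 * 33 = 99  =>  t = sqrt(3)
Maximum = 2*2t + 5*5t + 2*2t = 33*sqrt(3) = sqrt(3267)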